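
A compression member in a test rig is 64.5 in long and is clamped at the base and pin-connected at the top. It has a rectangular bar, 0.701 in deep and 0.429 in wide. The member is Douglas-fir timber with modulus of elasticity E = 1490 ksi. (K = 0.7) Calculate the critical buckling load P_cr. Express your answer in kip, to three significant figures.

P_cr ≈ 0.0333 kip

Buckling occurs about the weak axis: I_min = h·b³/12 with b = 0.429 in (the shorter side).
I_min = 0.701×0.429³/12 = 4.612×10^-3 in⁴
Effective length L_e = K·L = 0.7 × 64.5 = 45.15 in
P_cr = π²EI / L_e² = π² × 1490×10³ × 4.612×10^-3 / 45.15² = 33.27 lb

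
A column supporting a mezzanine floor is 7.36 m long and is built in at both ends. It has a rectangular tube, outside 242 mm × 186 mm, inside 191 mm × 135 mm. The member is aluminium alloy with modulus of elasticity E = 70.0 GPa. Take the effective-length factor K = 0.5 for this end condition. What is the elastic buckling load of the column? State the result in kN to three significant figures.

Weak-axis I_min = (h_o·b_o³ − h_i·b_i³)/12 with b_o = 186, b_i = 135.0 mm (shorter outer/inner sides).
I_min = (242×186³ − 191.0×135.0³)/12 = 9.061×10^7 mm⁴
I = 9.061×10^7 mm⁴ = 9.061×10^-5 m⁴
Effective length L_e = K·L = 0.5 × 7.36 = 3.680 m
P_cr = π²EI / L_e² = π² × 70.0×10⁹ × 9.061×10^-5 / 3.680² = 4.622×10^6 N

P_cr ≈ 4620 kN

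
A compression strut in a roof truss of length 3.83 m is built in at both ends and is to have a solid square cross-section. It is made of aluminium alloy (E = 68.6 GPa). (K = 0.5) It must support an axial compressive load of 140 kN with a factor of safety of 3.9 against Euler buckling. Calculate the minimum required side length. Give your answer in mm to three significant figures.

a ≈ 77.2 mm

Required P_cr = n·P = 3.9 × 140 = 546.0 kN
L_e = K·L = 0.5 × 3.83 = 1.915 m
Required I = P_cr·L_e²/(π²E) = 5.460×10^5 × 1.915² / (π² × 6.86×10^10) = 2.957×10^-6 m⁴
I_req = 2.957×10^6 mm⁴
Solid square: I = a⁴/12  ⇒  a = (12I)^(1/4) = (12×2.957×10^6)^(1/4) = 77.2 mm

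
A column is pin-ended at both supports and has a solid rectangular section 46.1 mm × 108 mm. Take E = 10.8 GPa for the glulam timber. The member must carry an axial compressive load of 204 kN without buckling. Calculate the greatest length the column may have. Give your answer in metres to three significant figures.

Buckling occurs about the weak axis: I_min = h·b³/12 with b = 46.1 mm (the shorter side).
I_min = 108×46.1³/12 = 8.817×10^5 mm⁴
I = 8.817×10^-7 m⁴
At the buckling limit P_cr = P = 2.040×10^5 N
From P_cr = π²EI/(K·L)²:  L = (1/K)·√(π²EI/P_cr) = (1/1)·√(π²×1.08×10^10×8.817×10^-7/2.040×10^5)
L = 0.679 m

L_max ≈ 0.679 m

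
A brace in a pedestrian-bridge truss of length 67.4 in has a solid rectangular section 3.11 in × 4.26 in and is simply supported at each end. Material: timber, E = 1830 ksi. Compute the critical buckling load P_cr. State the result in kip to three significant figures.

Buckling occurs about the weak axis: I_min = h·b³/12 with b = 3.11 in (the shorter side).
I_min = 4.26×3.11³/12 = 10.68 in⁴
Effective length L_e = K·L = 1 × 67.4 = 67.40 in
P_cr = π²EI / L_e² = π² × 1830×10³ × 10.68 / 67.40² = 4.246×10^4 lb

P_cr ≈ 42.5 kip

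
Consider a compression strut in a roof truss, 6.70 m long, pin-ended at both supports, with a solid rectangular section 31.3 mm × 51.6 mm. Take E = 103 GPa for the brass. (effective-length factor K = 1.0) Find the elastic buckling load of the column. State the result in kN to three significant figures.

Buckling occurs about the weak axis: I_min = h·b³/12 with b = 31.3 mm (the shorter side).
I_min = 51.6×31.3³/12 = 1.319×10^5 mm⁴
I = 1.319×10^5 mm⁴ = 1.319×10^-7 m⁴
Effective length L_e = K·L = 1 × 6.70 = 6.700 m
P_cr = π²EI / L_e² = π² × 103×10⁹ × 1.319×10^-7 / 6.700² = 2.986×10^3 N

P_cr ≈ 2.99 kN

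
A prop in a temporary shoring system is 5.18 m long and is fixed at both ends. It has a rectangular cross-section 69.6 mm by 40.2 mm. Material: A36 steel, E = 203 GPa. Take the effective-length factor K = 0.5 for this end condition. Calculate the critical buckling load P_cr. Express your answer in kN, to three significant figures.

P_cr ≈ 113 kN

Buckling occurs about the weak axis: I_min = h·b³/12 with b = 40.2 mm (the shorter side).
I_min = 69.6×40.2³/12 = 3.768×10^5 mm⁴
I = 3.768×10^5 mm⁴ = 3.768×10^-7 m⁴
Effective length L_e = K·L = 0.5 × 5.18 = 2.590 m
P_cr = π²EI / L_e² = π² × 203×10⁹ × 3.768×10^-7 / 2.590² = 1.125×10^5 N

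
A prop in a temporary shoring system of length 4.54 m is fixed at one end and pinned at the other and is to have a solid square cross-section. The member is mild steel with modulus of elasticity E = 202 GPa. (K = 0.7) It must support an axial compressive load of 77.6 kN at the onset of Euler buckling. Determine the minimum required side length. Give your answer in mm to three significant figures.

a ≈ 46.6 mm

L_e = K·L = 0.7 × 4.54 = 3.178 m
Required I = P_cr·L_e²/(π²E) = 7.760×10^4 × 3.178² / (π² × 2.02×10^11) = 3.931×10^-7 m⁴
I_req = 3.931×10^5 mm⁴
Solid square: I = a⁴/12  ⇒  a = (12I)^(1/4) = (12×3.931×10^5)^(1/4) = 46.6 mm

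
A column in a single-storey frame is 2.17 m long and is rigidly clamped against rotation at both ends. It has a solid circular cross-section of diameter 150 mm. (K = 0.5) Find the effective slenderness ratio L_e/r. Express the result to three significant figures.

I = πd⁴/64 = π×150⁴/64 = 2.485×10^7 mm⁴
A = 1.767×10^4 mm²;  r_min = √(I/A) = √(2.485×10^7/1.767×10^4) = 37.50 mm
L_e = K·L = 0.5 × 2.17 m = 1.085 m = 1085.0 mm
λ = L_e / r_min = 1085.0 / 37.50 = 28.9

λ ≈ 28.9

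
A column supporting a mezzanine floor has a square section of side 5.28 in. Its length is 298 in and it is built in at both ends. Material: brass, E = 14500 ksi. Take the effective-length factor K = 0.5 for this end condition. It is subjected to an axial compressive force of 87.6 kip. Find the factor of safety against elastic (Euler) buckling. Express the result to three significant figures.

I = a⁴/12 = 5.28⁴/12 = 64.77 in⁴
Effective length L_e = K·L = 0.5 × 298 = 149.0 in
P_cr = π²EI / L_e² = π² × 14500×10³ × 64.77 / 149.0² = 4.175×10^5 lb
Factor of safety n = P_cr / P = 417.49 / 87.6 = 4.77

n ≈ 4.77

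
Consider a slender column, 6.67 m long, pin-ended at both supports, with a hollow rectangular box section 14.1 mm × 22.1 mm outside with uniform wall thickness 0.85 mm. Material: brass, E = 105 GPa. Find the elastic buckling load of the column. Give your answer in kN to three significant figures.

Inner dimensions: h_i = 22.1 − 2×0.85 = 20.40 mm, b_i = 14.1 − 2×0.85 = 12.40 mm
Weak-axis I_min = (h_o·b_o³ − h_i·b_i³)/12 with b_o = 14.1, b_i = 12.40 mm (shorter outer/inner sides).
I_min = (22.1×14.1³ − 20.40×12.40³)/12 = 1.921×10^3 mm⁴
I = 1.921×10^3 mm⁴ = 1.921×10^-9 m⁴
Effective length L_e = K·L = 1 × 6.67 = 6.670 m
P_cr = π²EI / L_e² = π² × 105×10⁹ × 1.921×10^-9 / 6.670² = 44.75 N

P_cr ≈ 0.0448 kN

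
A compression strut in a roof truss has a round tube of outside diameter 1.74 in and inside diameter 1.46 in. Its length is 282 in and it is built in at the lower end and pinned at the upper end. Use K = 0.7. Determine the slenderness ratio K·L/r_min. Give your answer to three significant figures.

λ ≈ 348

d_o = 1.74 in, d_i = 1.46 in
I = π(d_o⁴ − d_i⁴)/64 = π(1.74⁴ − 1.460⁴)/64 = 0.2269 in⁴
A = 0.7037 in²;  r_min = √(I/A) = √(0.2269/0.7037) = 0.5678 in
L_e = K·L = 0.7 × 282 = 197.4 in
λ = L_e / r_min = 197.40 / 0.5678 = 348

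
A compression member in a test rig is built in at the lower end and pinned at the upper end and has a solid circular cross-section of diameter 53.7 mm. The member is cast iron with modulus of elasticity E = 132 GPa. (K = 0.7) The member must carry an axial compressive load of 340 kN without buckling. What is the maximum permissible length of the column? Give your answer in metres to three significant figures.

I = πd⁴/64 = π×53.7⁴/64 = 4.082×10^5 mm⁴
I = 4.082×10^-7 m⁴
At the buckling limit P_cr = P = 3.400×10^5 N
From P_cr = π²EI/(K·L)²:  L = (1/K)·√(π²EI/P_cr) = (1/0.7)·√(π²×1.32×10^11×4.082×10^-7/3.400×10^5)
L = 1.79 m

L_max ≈ 1.79 m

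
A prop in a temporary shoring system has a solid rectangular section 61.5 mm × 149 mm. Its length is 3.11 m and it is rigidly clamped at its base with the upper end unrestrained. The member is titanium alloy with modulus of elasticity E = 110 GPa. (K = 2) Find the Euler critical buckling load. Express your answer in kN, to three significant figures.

Buckling occurs about the weak axis: I_min = h·b³/12 with b = 61.5 mm (the shorter side).
I_min = 149×61.5³/12 = 2.888×10^6 mm⁴
I = 2.888×10^6 mm⁴ = 2.888×10^-6 m⁴
Effective length L_e = K·L = 2 × 3.11 = 6.220 m
P_cr = π²EI / L_e² = π² × 110×10⁹ × 2.888×10^-6 / 6.220² = 8.105×10^4 N

P_cr ≈ 81.0 kN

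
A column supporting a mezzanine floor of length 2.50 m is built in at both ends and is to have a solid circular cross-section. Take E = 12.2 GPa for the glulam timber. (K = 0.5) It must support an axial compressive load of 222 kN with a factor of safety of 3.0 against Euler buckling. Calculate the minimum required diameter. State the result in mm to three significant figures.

Required P_cr = n·P = 3.0 × 222 = 666.0 kN
L_e = K·L = 0.5 × 2.50 = 1.250 m
Required I = P_cr·L_e²/(π²E) = 6.660×10^5 × 1.250² / (π² × 1.22×10^10) = 8.642×10^-6 m⁴
I_req = 8.642×10^6 mm⁴
Solid circle: I = πd⁴/64  ⇒  d = (64I/π)^(1/4) = (64×8.642×10^6/π)^(1/4) = 115 mm

d ≈ 115 mm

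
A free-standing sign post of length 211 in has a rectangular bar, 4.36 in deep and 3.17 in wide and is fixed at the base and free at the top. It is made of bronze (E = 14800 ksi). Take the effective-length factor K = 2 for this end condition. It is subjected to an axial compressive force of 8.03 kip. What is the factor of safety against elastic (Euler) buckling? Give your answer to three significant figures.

n ≈ 1.18

Buckling occurs about the weak axis: I_min = h·b³/12 with b = 3.17 in (the shorter side).
I_min = 4.36×3.17³/12 = 11.57 in⁴
Effective length L_e = K·L = 2 × 211 = 422.0 in
P_cr = π²EI / L_e² = π² × 14800×10³ × 11.57 / 422.0² = 9.493×10^3 lb
Factor of safety n = P_cr / P = 9.4934 / 8.03 = 1.18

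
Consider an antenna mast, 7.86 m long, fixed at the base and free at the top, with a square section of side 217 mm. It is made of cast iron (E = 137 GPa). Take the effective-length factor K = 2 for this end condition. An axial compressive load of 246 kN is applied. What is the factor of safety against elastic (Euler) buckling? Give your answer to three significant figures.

I = a⁴/12 = 217⁴/12 = 1.848×10^8 mm⁴
I = 1.848×10^8 mm⁴ = 1.848×10^-4 m⁴
Effective length L_e = K·L = 2 × 7.86 = 15.72 m
P_cr = π²EI / L_e² = π² × 137×10⁹ × 1.848×10^-4 / 15.72² = 1.011×10^6 N
Factor of safety n = P_cr / P = 1011.1 / 246 = 4.11

n ≈ 4.11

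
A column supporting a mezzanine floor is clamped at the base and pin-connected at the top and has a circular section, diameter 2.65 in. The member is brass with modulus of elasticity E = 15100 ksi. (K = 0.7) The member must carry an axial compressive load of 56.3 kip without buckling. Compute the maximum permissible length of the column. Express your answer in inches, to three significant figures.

L_max ≈ 114 in

I = πd⁴/64 = π×2.65⁴/64 = 2.421 in⁴
At the buckling limit P_cr = P = 5.630×10^4 lb
From P_cr = π²EI/(K·L)²:  L = (1/K)·√(π²EI/P_cr) = (1/0.7)·√(π²×1.51×10^7×2.421/5.630×10^4)
L = 114 in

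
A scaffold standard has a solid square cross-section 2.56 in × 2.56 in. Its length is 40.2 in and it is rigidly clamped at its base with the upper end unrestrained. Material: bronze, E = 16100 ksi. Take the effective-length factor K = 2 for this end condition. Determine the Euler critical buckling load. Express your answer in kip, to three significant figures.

I = a⁴/12 = 2.56⁴/12 = 3.579 in⁴
Effective length L_e = K·L = 2 × 40.2 = 80.40 in
P_cr = π²EI / L_e² = π² × 16100×10³ × 3.579 / 80.40² = 8.798×10^4 lb

P_cr ≈ 88.0 kip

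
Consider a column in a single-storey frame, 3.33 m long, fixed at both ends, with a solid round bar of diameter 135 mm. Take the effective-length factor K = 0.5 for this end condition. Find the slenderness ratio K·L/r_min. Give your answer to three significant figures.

For a solid circle r = d/4 = 135/4 = 33.75 mm
L_e = K·L = 0.5 × 3.33 m = 1.665 m = 1665.0 mm
λ = L_e / r_min = 1665.0 / 33.75 = 49.3

λ ≈ 49.3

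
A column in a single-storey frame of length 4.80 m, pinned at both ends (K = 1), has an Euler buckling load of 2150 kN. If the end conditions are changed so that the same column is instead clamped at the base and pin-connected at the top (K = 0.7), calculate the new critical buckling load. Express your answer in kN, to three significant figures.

P_cr ∝ 1/K², so P_cr,new = P_cr,old × (K_old/K_new)² = 2150 × (1/0.7)²
= 2150 × 2.041 = 4390 kN

P_cr ≈ 4390 kN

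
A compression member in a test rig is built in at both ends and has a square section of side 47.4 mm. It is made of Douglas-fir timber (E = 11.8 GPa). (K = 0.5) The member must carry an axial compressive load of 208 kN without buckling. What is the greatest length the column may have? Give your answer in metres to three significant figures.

L_max ≈ 0.971 m

I = a⁴/12 = 47.4⁴/12 = 4.207×10^5 mm⁴
I = 4.207×10^-7 m⁴
At the buckling limit P_cr = P = 2.080×10^5 N
From P_cr = π²EI/(K·L)²:  L = (1/K)·√(π²EI/P_cr) = (1/0.5)·√(π²×1.18×10^10×4.207×10^-7/2.080×10^5)
L = 0.971 m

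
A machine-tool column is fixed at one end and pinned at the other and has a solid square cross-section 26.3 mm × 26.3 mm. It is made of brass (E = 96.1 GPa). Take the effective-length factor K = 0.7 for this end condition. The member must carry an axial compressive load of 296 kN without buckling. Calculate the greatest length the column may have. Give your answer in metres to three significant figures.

I = a⁴/12 = 26.3⁴/12 = 3.987×10^4 mm⁴
I = 3.987×10^-8 m⁴
At the buckling limit P_cr = P = 2.960×10^5 N
From P_cr = π²EI/(K·L)²:  L = (1/K)·√(π²EI/P_cr) = (1/0.7)·√(π²×9.61×10^10×3.987×10^-8/2.960×10^5)
L = 0.511 m

L_max ≈ 0.511 m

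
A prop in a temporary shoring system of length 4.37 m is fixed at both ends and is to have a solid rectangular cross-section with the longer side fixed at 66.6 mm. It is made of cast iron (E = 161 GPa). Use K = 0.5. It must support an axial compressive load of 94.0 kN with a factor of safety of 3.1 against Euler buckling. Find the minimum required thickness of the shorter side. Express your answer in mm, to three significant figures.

Required P_cr = n·P = 3.1 × 94.0 = 291.4 kN
L_e = K·L = 0.5 × 4.37 = 2.185 m
Required I = P_cr·L_e²/(π²E) = 2.914×10^5 × 2.185² / (π² × 1.61×10^11) = 8.755×10^-7 m⁴
I_req = 8.755×10^5 mm⁴
Rectangle, weak axis: I_min = h·b³/12 with h = 66.6 mm fixed  ⇒  b = (12I/h)^(1/3) = 54.0 mm

b ≈ 54.0 mm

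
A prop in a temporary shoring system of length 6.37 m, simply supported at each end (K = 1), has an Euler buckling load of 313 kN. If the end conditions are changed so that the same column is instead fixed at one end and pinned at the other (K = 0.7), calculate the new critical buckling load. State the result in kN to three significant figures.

P_cr ≈ 639 kN

P_cr ∝ 1/K², so P_cr,new = P_cr,old × (K_old/K_new)² = 313 × (1/0.7)²
= 313 × 2.041 = 639 kN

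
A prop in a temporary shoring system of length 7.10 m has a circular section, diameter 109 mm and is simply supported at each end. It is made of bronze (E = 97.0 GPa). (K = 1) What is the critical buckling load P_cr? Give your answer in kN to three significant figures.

I = πd⁴/64 = π×109⁴/64 = 6.929×10^6 mm⁴
I = 6.929×10^6 mm⁴ = 6.929×10^-6 m⁴
Effective length L_e = K·L = 1 × 7.10 = 7.100 m
P_cr = π²EI / L_e² = π² × 97.0×10⁹ × 6.929×10^-6 / 7.100² = 1.316×10^5 N

P_cr ≈ 132 kN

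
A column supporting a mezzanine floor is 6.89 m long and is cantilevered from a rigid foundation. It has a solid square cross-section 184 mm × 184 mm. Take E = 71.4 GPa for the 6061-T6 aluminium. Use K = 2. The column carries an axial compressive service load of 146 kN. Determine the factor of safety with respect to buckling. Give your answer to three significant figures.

n ≈ 2.43

I = a⁴/12 = 184⁴/12 = 9.552×10^7 mm⁴
I = 9.552×10^7 mm⁴ = 9.552×10^-5 m⁴
Effective length L_e = K·L = 2 × 6.89 = 13.78 m
P_cr = π²EI / L_e² = π² × 71.4×10⁹ × 9.552×10^-5 / 13.78² = 3.545×10^5 N
Factor of safety n = P_cr / P = 354.48 / 146 = 2.43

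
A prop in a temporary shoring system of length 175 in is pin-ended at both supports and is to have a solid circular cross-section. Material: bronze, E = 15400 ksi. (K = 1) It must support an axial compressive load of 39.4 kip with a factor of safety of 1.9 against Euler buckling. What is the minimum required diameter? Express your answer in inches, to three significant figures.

d ≈ 4.19 in

Required P_cr = n·P = 1.9 × 39.4 = 74.86 kip
L_e = K·L = 1 × 175 = 175.0 in
Required I = P_cr·L_e²/(π²E) = 7.486×10^4 × 175.0² / (π² × 1.54×10^7) = 15.08 in⁴
Solid circle: I = πd⁴/64  ⇒  d = (64I/π)^(1/4) = (64×15.08/π)^(1/4) = 4.19 in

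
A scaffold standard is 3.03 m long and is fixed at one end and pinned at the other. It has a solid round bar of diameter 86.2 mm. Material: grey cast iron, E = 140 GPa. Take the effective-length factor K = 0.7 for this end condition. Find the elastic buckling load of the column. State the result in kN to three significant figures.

P_cr ≈ 832 kN

I = πd⁴/64 = π×86.2⁴/64 = 2.710×10^6 mm⁴
I = 2.710×10^6 mm⁴ = 2.710×10^-6 m⁴
Effective length L_e = K·L = 0.7 × 3.03 = 2.121 m
P_cr = π²EI / L_e² = π² × 140×10⁹ × 2.710×10^-6 / 2.121² = 8.324×10^5 N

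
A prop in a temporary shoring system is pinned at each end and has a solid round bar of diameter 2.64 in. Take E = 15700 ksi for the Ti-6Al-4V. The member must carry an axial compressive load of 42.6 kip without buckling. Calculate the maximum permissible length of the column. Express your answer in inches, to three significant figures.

L_max ≈ 93.1 in

I = πd⁴/64 = π×2.64⁴/64 = 2.384 in⁴
At the buckling limit P_cr = P = 4.260×10^4 lb
From P_cr = π²EI/(K·L)²:  L = (1/K)·√(π²EI/P_cr) = (1/1)·√(π²×1.57×10^7×2.384/4.260×10^4)
L = 93.1 in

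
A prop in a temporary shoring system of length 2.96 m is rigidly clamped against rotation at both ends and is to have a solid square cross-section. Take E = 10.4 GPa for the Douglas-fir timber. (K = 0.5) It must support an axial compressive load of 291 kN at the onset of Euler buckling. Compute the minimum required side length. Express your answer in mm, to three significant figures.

L_e = K·L = 0.5 × 2.96 = 1.480 m
Required I = P_cr·L_e²/(π²E) = 2.910×10^5 × 1.480² / (π² × 1.04×10^10) = 6.210×10^-6 m⁴
I_req = 6.210×10^6 mm⁴
Solid square: I = a⁴/12  ⇒  a = (12I)^(1/4) = (12×6.210×10^6)^(1/4) = 92.9 mm

a ≈ 92.9 mm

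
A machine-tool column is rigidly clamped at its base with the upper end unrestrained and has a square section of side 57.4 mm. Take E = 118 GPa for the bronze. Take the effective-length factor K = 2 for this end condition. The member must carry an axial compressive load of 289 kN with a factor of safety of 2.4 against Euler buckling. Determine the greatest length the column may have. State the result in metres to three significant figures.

I = a⁴/12 = 57.4⁴/12 = 9.046×10^5 mm⁴
I = 9.046×10^-7 m⁴
Required critical load P_cr = n·P = 2.4 × 289 = 693.6 kN = 6.936×10^5 N
From P_cr = π²EI/(K·L)²:  L = (1/K)·√(π²EI/P_cr) = (1/2)·√(π²×1.18×10^11×9.046×10^-7/6.936×10^5)
L = 0.616 m

L_max ≈ 0.616 m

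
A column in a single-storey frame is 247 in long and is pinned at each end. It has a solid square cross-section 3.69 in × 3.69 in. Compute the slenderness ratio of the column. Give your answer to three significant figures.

For a square r = a/√12 = 3.69/√12 = 1.065 in
L_e = K·L = 1 × 247 = 247.0 in
λ = L_e / r_min = 247.00 / 1.065 = 232

λ ≈ 232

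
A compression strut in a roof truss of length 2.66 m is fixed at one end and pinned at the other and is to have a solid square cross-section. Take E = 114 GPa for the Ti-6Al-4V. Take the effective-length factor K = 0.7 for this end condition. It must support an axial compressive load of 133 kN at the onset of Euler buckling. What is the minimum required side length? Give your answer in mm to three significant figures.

L_e = K·L = 0.7 × 2.66 = 1.862 m
Required I = P_cr·L_e²/(π²E) = 1.330×10^5 × 1.862² / (π² × 1.14×10^11) = 4.098×10^-7 m⁴
I_req = 4.098×10^5 mm⁴
Solid square: I = a⁴/12  ⇒  a = (12I)^(1/4) = (12×4.098×10^5)^(1/4) = 47.1 mm

a ≈ 47.1 mm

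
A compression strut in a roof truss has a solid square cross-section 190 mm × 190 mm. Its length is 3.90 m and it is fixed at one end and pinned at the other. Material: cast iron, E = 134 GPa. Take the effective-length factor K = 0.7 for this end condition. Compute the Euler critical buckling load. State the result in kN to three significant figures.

P_cr ≈ 19300 kN

I = a⁴/12 = 190⁴/12 = 1.086×10^8 mm⁴
I = 1.086×10^8 mm⁴ = 1.086×10^-4 m⁴
Effective length L_e = K·L = 0.7 × 3.90 = 2.730 m
P_cr = π²EI / L_e² = π² × 134×10⁹ × 1.086×10^-4 / 2.730² = 1.927×10^7 N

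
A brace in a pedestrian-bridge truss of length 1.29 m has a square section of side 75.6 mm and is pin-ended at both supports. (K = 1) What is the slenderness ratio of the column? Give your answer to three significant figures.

I = a⁴/12 = 75.6⁴/12 = 2.722×10^6 mm⁴
A = 5.715×10^3 mm²;  r_min = √(I/A) = √(2.722×10^6/5.715×10^3) = 21.82 mm
L_e = K·L = 1 × 1.29 m = 1.290 m = 1290.0 mm
λ = L_e / r_min = 1290.0 / 21.82 = 59.1

λ ≈ 59.1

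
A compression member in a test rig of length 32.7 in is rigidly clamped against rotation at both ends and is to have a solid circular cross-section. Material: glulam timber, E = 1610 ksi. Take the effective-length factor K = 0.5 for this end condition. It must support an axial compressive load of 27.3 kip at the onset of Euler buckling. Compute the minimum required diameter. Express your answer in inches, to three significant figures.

d ≈ 1.75 in

L_e = K·L = 0.5 × 32.7 = 16.35 in
Required I = P_cr·L_e²/(π²E) = 2.730×10^4 × 16.35² / (π² × 1.61×10^6) = 0.4593 in⁴
Solid circle: I = πd⁴/64  ⇒  d = (64I/π)^(1/4) = (64×0.4593/π)^(1/4) = 1.75 in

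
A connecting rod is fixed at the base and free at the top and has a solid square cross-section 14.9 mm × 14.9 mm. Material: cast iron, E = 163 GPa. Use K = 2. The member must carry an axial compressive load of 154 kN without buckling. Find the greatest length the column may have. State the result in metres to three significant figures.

L_max ≈ 0.104 m

I = a⁴/12 = 14.9⁴/12 = 4.107×10^3 mm⁴
I = 4.107×10^-9 m⁴
At the buckling limit P_cr = P = 1.540×10^5 N
From P_cr = π²EI/(K·L)²:  L = (1/K)·√(π²EI/P_cr) = (1/2)·√(π²×1.63×10^11×4.107×10^-9/1.540×10^5)
L = 0.104 m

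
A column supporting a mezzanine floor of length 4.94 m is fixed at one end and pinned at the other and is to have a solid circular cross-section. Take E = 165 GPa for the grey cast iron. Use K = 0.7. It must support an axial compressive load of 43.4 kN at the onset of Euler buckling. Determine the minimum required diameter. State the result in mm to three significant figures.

L_e = K·L = 0.7 × 4.94 = 3.458 m
Required I = P_cr·L_e²/(π²E) = 4.340×10^4 × 3.458² / (π² × 1.65×10^11) = 3.187×10^-7 m⁴
I_req = 3.187×10^5 mm⁴
Solid circle: I = πd⁴/64  ⇒  d = (64I/π)^(1/4) = (64×3.187×10^5/π)^(1/4) = 50.5 mm

d ≈ 50.5 mm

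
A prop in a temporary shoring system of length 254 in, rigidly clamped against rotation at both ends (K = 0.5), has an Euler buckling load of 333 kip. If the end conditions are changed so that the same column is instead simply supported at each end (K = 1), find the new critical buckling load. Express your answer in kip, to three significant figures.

P_cr ≈ 83.2 kip

P_cr ∝ 1/K², so P_cr,new = P_cr,old × (K_old/K_new)² = 333 × (0.5/1)²
= 333 × 0.2500 = 83.2 kip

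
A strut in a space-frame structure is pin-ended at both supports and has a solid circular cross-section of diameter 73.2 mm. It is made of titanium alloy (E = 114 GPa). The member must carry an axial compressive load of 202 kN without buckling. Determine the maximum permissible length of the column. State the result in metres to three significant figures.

I = πd⁴/64 = π×73.2⁴/64 = 1.409×10^6 mm⁴
I = 1.409×10^-6 m⁴
At the buckling limit P_cr = P = 2.020×10^5 N
From P_cr = π²EI/(K·L)²:  L = (1/K)·√(π²EI/P_cr) = (1/1)·√(π²×1.14×10^11×1.409×10^-6/2.020×10^5)
L = 2.80 m

L_max ≈ 2.80 m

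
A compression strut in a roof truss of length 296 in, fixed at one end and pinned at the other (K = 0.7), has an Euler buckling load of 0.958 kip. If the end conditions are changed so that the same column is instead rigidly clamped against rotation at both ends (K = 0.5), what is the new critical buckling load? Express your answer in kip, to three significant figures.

P_cr ∝ 1/K², so P_cr,new = P_cr,old × (K_old/K_new)² = 0.958 × (0.7/0.5)²
= 0.958 × 1.960 = 1.88 kip

P_cr ≈ 1.88 kip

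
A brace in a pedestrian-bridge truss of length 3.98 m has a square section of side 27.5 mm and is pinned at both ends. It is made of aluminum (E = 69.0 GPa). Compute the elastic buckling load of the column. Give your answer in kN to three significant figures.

I = a⁴/12 = 27.5⁴/12 = 4.766×10^4 mm⁴
I = 4.766×10^4 mm⁴ = 4.766×10^-8 m⁴
Effective length L_e = K·L = 1 × 3.98 = 3.980 m
P_cr = π²EI / L_e² = π² × 69.0×10⁹ × 4.766×10^-8 / 3.980² = 2.049×10^3 N

P_cr ≈ 2.05 kN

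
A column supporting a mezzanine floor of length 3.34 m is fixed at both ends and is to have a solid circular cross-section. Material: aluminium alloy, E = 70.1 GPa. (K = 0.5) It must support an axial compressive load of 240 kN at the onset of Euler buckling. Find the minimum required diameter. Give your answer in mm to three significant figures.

L_e = K·L = 0.5 × 3.34 = 1.670 m
Required I = P_cr·L_e²/(π²E) = 2.400×10^5 × 1.670² / (π² × 7.01×10^10) = 9.674×10^-7 m⁴
I_req = 9.674×10^5 mm⁴
Solid circle: I = πd⁴/64  ⇒  d = (64I/π)^(1/4) = (64×9.674×10^5/π)^(1/4) = 66.6 mm

d ≈ 66.6 mm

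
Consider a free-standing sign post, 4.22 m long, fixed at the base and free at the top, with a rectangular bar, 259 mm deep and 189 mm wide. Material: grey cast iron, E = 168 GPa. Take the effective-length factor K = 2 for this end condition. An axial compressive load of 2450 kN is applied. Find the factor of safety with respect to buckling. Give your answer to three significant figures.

n ≈ 1.38

Buckling occurs about the weak axis: I_min = h·b³/12 with b = 189 mm (the shorter side).
I_min = 259×189³/12 = 1.457×10^8 mm⁴
I = 1.457×10^8 mm⁴ = 1.457×10^-4 m⁴
Effective length L_e = K·L = 2 × 4.22 = 8.440 m
P_cr = π²EI / L_e² = π² × 168×10⁹ × 1.457×10^-4 / 8.440² = 3.392×10^6 N
Factor of safety n = P_cr / P = 3391.8 / 2450 = 1.38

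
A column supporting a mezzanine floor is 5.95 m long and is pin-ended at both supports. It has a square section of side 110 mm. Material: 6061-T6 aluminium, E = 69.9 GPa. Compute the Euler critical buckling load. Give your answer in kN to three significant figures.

P_cr ≈ 238 kN

I = a⁴/12 = 110⁴/12 = 1.220×10^7 mm⁴
I = 1.220×10^7 mm⁴ = 1.220×10^-5 m⁴
Effective length L_e = K·L = 1 × 5.95 = 5.950 m
P_cr = π²EI / L_e² = π² × 69.9×10⁹ × 1.220×10^-5 / 5.950² = 2.378×10^5 N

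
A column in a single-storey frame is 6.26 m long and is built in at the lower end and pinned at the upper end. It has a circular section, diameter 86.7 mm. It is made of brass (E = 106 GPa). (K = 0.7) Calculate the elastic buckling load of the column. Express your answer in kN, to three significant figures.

I = πd⁴/64 = π×86.7⁴/64 = 2.774×10^6 mm⁴
I = 2.774×10^6 mm⁴ = 2.774×10^-6 m⁴
Effective length L_e = K·L = 0.7 × 6.26 = 4.382 m
P_cr = π²EI / L_e² = π² × 106×10⁹ × 2.774×10^-6 / 4.382² = 1.511×10^5 N

P_cr ≈ 151 kN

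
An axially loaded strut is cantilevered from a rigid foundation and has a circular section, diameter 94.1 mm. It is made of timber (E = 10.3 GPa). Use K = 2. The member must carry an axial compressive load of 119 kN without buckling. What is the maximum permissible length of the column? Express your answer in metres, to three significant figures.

L_max ≈ 0.907 m

I = πd⁴/64 = π×94.1⁴/64 = 3.849×10^6 mm⁴
I = 3.849×10^-6 m⁴
At the buckling limit P_cr = P = 1.190×10^5 N
From P_cr = π²EI/(K·L)²:  L = (1/K)·√(π²EI/P_cr) = (1/2)·√(π²×1.03×10^10×3.849×10^-6/1.190×10^5)
L = 0.907 m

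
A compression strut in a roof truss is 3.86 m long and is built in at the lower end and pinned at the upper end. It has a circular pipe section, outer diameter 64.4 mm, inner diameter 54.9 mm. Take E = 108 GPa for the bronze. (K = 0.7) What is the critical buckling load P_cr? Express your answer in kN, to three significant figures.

P_cr ≈ 58.2 kN

d_o = 64.4 mm, d_i = 54.9 mm
I = π(d_o⁴ − d_i⁴)/64 = π(64.4⁴ − 54.90⁴)/64 = 3.984×10^5 mm⁴
I = 3.984×10^5 mm⁴ = 3.984×10^-7 m⁴
Effective length L_e = K·L = 0.7 × 3.86 = 2.702 m
P_cr = π²EI / L_e² = π² × 108×10⁹ × 3.984×10^-7 / 2.702² = 5.817×10^4 N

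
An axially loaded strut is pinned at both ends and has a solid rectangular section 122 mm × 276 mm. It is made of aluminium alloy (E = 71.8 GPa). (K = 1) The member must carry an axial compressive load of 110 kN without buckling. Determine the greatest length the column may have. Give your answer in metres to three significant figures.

Buckling occurs about the weak axis: I_min = h·b³/12 with b = 122 mm (the shorter side).
I_min = 276×122³/12 = 4.176×10^7 mm⁴
I = 4.176×10^-5 m⁴
At the buckling limit P_cr = P = 1.100×10^5 N
From P_cr = π²EI/(K·L)²:  L = (1/K)·√(π²EI/P_cr) = (1/1)·√(π²×7.18×10^10×4.176×10^-5/1.100×10^5)
L = 16.4 m

L_max ≈ 16.4 m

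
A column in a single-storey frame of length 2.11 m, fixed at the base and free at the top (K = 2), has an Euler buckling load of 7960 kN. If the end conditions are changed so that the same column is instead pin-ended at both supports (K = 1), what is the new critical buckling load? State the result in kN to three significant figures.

P_cr ∝ 1/K², so P_cr,new = P_cr,old × (K_old/K_new)² = 7960 × (2/1)²
= 7960 × 4.000 = 31800 kN

P_cr ≈ 31800 kN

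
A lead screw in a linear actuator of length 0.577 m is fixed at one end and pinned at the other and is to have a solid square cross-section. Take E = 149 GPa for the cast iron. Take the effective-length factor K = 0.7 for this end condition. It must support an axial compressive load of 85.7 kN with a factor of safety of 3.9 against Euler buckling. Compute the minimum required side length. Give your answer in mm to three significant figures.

a ≈ 25.8 mm

Required P_cr = n·P = 3.9 × 85.7 = 334.2 kN
L_e = K·L = 0.7 × 0.577 = 0.4039 m
Required I = P_cr·L_e²/(π²E) = 3.342×10^5 × 0.4039² / (π² × 1.49×10^11) = 3.708×10^-8 m⁴
I_req = 3.708×10^4 mm⁴
Solid square: I = a⁴/12  ⇒  a = (12I)^(1/4) = (12×3.708×10^4)^(1/4) = 25.8 mm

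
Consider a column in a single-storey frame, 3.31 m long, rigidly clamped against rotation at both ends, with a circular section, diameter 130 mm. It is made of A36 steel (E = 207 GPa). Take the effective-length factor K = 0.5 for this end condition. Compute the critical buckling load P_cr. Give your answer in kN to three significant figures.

I = πd⁴/64 = π×130⁴/64 = 1.402×10^7 mm⁴
I = 1.402×10^7 mm⁴ = 1.402×10^-5 m⁴
Effective length L_e = K·L = 0.5 × 3.31 = 1.655 m
P_cr = π²EI / L_e² = π² × 207×10⁹ × 1.402×10^-5 / 1.655² = 1.046×10^7 N

P_cr ≈ 10500 kN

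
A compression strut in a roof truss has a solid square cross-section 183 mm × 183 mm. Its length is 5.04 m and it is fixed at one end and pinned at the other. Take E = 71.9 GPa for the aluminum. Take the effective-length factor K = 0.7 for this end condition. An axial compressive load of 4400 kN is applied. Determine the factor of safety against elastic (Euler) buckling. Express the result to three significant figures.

I = a⁴/12 = 183⁴/12 = 9.346×10^7 mm⁴
I = 9.346×10^7 mm⁴ = 9.346×10^-5 m⁴
Effective length L_e = K·L = 0.7 × 5.04 = 3.528 m
P_cr = π²EI / L_e² = π² × 71.9×10⁹ × 9.346×10^-5 / 3.528² = 5.328×10^6 N
Factor of safety n = P_cr / P = 5328.4 / 4400 = 1.21

n ≈ 1.21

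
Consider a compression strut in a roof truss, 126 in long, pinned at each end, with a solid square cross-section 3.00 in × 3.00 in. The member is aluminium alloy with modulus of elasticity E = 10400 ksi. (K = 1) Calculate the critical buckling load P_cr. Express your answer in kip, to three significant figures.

P_cr ≈ 43.6 kip

I = a⁴/12 = 3.00⁴/12 = 6.750 in⁴
Effective length L_e = K·L = 1 × 126 = 126.0 in
P_cr = π²EI / L_e² = π² × 10400×10³ × 6.750 / 126.0² = 4.364×10^4 lb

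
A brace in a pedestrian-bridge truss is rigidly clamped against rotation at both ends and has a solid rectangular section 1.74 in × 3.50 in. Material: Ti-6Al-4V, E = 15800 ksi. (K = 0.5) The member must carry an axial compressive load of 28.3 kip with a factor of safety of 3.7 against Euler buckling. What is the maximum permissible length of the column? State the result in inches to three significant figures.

L_max ≈ 95.7 in

Buckling occurs about the weak axis: I_min = h·b³/12 with b = 1.74 in (the shorter side).
I_min = 3.50×1.74³/12 = 1.537 in⁴
Required critical load P_cr = n·P = 3.7 × 28.3 = 104.7 kip = 1.047×10^5 lb
From P_cr = π²EI/(K·L)²:  L = (1/K)·√(π²EI/P_cr) = (1/0.5)·√(π²×1.58×10^7×1.537/1.047×10^5)
L = 95.7 in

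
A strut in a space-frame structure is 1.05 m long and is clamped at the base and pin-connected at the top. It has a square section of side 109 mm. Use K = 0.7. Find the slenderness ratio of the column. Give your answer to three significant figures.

I = a⁴/12 = 109⁴/12 = 1.176×10^7 mm⁴
A = 1.188×10^4 mm²;  r_min = √(I/A) = √(1.176×10^7/1.188×10^4) = 31.47 mm
L_e = K·L = 0.7 × 1.05 m = 0.7350 m = 735.00 mm
λ = L_e / r_min = 735.00 / 31.47 = 23.4

λ ≈ 23.4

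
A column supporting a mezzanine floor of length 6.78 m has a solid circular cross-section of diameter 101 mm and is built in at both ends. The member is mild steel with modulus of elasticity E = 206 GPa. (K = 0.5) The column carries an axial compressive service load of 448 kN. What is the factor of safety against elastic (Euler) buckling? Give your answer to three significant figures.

n ≈ 2.02

I = πd⁴/64 = π×101⁴/64 = 5.108×10^6 mm⁴
I = 5.108×10^6 mm⁴ = 5.108×10^-6 m⁴
Effective length L_e = K·L = 0.5 × 6.78 = 3.390 m
P_cr = π²EI / L_e² = π² × 206×10⁹ × 5.108×10^-6 / 3.390² = 9.037×10^5 N
Factor of safety n = P_cr / P = 903.70 / 448 = 2.02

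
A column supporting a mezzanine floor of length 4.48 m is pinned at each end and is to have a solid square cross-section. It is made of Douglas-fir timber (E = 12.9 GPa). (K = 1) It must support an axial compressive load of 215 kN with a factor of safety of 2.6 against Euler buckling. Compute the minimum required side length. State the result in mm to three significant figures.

Required P_cr = n·P = 2.6 × 215 = 559.0 kN
L_e = K·L = 1 × 4.48 = 4.480 m
Required I = P_cr·L_e²/(π²E) = 5.590×10^5 × 4.480² / (π² × 1.29×10^10) = 8.812×10^-5 m⁴
I_req = 8.812×10^7 mm⁴
Solid square: I = a⁴/12  ⇒  a = (12I)^(1/4) = (12×8.812×10^7)^(1/4) = 180 mm

a ≈ 180 mm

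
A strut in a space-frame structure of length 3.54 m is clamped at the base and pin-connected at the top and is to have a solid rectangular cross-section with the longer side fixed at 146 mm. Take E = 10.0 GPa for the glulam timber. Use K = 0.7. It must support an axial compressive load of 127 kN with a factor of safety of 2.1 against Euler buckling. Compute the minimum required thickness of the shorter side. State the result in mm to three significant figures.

Required P_cr = n·P = 2.1 × 127 = 266.7 kN
L_e = K·L = 0.7 × 3.54 = 2.478 m
Required I = P_cr·L_e²/(π²E) = 2.667×10^5 × 2.478² / (π² × 1.00×10^10) = 1.659×10^-5 m⁴
I_req = 1.659×10^7 mm⁴
Rectangle, weak axis: I_min = h·b³/12 with h = 146 mm fixed  ⇒  b = (12I/h)^(1/3) = 111 mm

b ≈ 111 mm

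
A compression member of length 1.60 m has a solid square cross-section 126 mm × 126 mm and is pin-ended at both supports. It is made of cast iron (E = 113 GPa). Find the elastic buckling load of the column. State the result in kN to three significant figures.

P_cr ≈ 9150 kN

I = a⁴/12 = 126⁴/12 = 2.100×10^7 mm⁴
I = 2.100×10^7 mm⁴ = 2.100×10^-5 m⁴
Effective length L_e = K·L = 1 × 1.60 = 1.600 m
P_cr = π²EI / L_e² = π² × 113×10⁹ × 2.100×10^-5 / 1.600² = 9.150×10^6 N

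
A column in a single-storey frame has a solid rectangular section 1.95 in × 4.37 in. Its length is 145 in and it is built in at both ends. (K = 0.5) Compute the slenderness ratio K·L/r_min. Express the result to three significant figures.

λ ≈ 129

For a rectangle r_min = b/√12 = 1.95/√12 = 0.5629 in
L_e = K·L = 0.5 × 145 = 72.50 in
λ = L_e / r_min = 72.500 / 0.5629 = 129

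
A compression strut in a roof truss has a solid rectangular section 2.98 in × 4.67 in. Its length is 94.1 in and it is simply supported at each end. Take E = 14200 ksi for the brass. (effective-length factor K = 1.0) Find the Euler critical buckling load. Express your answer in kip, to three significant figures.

P_cr ≈ 163 kip

Buckling occurs about the weak axis: I_min = h·b³/12 with b = 2.98 in (the shorter side).
I_min = 4.67×2.98³/12 = 10.30 in⁴
Effective length L_e = K·L = 1 × 94.1 = 94.10 in
P_cr = π²EI / L_e² = π² × 14200×10³ × 10.30 / 94.10² = 1.630×10^5 lb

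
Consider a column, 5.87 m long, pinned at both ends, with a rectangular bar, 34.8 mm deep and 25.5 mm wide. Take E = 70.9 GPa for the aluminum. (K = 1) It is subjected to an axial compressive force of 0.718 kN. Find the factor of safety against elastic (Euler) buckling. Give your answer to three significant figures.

n ≈ 1.36

Buckling occurs about the weak axis: I_min = h·b³/12 with b = 25.5 mm (the shorter side).
I_min = 34.8×25.5³/12 = 4.809×10^4 mm⁴
I = 4.809×10^4 mm⁴ = 4.809×10^-8 m⁴
Effective length L_e = K·L = 1 × 5.87 = 5.870 m
P_cr = π²EI / L_e² = π² × 70.9×10⁹ × 4.809×10^-8 / 5.870² = 976.5 N
Factor of safety n = P_cr / P = 0.97654 / 0.718 = 1.36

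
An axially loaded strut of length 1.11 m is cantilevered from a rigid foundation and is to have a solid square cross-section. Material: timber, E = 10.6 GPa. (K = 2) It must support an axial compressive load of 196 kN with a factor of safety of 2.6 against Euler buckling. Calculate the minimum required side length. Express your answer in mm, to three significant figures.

a ≈ 130 mm

Required P_cr = n·P = 2.6 × 196 = 509.6 kN
L_e = K·L = 2 × 1.11 = 2.220 m
Required I = P_cr·L_e²/(π²E) = 5.096×10^5 × 2.220² / (π² × 1.06×10^10) = 2.401×10^-5 m⁴
I_req = 2.401×10^7 mm⁴
Solid square: I = a⁴/12  ⇒  a = (12I)^(1/4) = (12×2.401×10^7)^(1/4) = 130 mm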